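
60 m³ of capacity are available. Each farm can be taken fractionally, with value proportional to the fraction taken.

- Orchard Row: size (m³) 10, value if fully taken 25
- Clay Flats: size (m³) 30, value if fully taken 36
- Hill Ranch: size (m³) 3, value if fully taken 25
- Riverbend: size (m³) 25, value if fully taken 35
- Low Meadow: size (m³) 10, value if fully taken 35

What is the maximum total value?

Sort by value density: Hill Ranch 25/3≈8.33, Low Meadow 35/10≈3.5, Orchard Row 25/10≈2.5, Riverbend 35/25≈1.4, Clay Flats 36/30≈1.2.
Take all of Hill Ranch (3 m³, value 25) — 57 m³ left.
Take all of Low Meadow (10 m³, value 35) — 47 m³ left.
Orchard Row: take in full, 10 m³ for value 25 — 37 left.
Riverbend: take in full, 25 m³ for value 35 — 12 left.
Only 12 m³ remain; take 12/30 of Clay Flats for value 36×12/30 = 14.4.
Total value = 134.4.

134.4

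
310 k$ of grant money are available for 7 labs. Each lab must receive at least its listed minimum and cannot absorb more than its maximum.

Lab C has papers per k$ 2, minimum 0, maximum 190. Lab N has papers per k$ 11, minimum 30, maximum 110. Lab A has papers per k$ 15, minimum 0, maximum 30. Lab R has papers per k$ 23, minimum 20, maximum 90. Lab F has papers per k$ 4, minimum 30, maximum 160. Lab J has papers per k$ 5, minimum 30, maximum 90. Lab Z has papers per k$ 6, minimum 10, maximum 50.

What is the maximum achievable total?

Meeting every minimum uses 0+30+0+20+30+30+10 = 120 k$, leaving 190.
Order the labs by papers per k$: Lab R 23 > Lab A 15 > Lab N 11 > Lab Z 6 > Lab J 5 > Lab F 4 > Lab C 2.
Give Lab R 70 more to hit its cap of 90 — 120 left.
Give Lab A 30 more to hit its cap of 30 — 90 left.
Give Lab N 80 more to hit its cap of 110 — 10 left.
Lab Z has room for 40 more but only 10 remain, so it gets 20.
Total = 11×110 + 15×30 + 23×90 + 4×30 + 5×30 + 6×20 = 4120.

4120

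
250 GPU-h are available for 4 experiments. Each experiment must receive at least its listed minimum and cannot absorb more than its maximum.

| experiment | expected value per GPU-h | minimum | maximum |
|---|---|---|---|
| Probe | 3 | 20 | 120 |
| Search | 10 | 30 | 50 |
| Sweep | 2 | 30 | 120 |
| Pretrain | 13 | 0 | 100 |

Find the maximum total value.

2070

Meeting every minimum uses 20+30+30+0 = 80 GPU-h, leaving 170.
Order the experiments by expected value per GPU-h: Pretrain 13 > Search 10 > Probe 3 > Sweep 2.
Pretrain: +100 to 100 (cap) ; 70 left.
Search: +20 to 50 (cap) ; 50 left.
Probe: +50 (room for 100) → 70. Pool exhausted.
Total = 3×70 + 10×50 + 2×30 + 13×100 = 2070.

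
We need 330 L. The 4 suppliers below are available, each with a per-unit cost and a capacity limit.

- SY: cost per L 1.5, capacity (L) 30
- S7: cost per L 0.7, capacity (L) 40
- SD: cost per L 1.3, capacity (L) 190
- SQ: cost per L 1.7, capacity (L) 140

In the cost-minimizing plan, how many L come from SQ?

70

Fill from the cheapest supplier first.
S7 at 0.7: take all 40 L — 290 still needed.
SD at 1.3: take all 190 L — 100 still needed.
SY (1.5): use full 30 — 70 L to go.
SQ at 1.7: take 70 of its 140 — requirement met.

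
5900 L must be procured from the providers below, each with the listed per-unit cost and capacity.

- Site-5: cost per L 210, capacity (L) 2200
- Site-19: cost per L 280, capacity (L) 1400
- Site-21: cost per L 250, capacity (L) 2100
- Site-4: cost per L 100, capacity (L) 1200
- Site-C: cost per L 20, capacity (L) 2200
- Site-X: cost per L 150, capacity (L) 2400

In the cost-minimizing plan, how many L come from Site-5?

Cheapest first:
Take 2200 from Site-C at 20 — need 3700 more.
Take 1200 from Site-4 at 100 — need 2500 more.
Site-X (150): use full 2400 — 100 L to go.
Site-5 (210): take the remaining 100 — done.
Site-21, Site-19: unused.

100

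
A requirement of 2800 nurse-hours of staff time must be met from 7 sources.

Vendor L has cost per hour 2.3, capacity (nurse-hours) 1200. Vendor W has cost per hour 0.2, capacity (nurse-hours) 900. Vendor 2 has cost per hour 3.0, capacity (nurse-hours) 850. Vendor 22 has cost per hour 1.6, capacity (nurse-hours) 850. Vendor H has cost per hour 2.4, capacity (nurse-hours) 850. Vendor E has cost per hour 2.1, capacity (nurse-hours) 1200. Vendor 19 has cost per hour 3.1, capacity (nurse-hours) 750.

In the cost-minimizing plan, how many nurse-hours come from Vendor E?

Cheapest first:
Vendor W (0.2): use full 900 → 1900 nurse-hours to go.
Take 850 from Vendor 22 at 1.6 → need 1050 more.
Vendor E (2.1): take the remaining 1050 → done.
Vendor L, Vendor H, Vendor 2, Vendor 19: unused.

1050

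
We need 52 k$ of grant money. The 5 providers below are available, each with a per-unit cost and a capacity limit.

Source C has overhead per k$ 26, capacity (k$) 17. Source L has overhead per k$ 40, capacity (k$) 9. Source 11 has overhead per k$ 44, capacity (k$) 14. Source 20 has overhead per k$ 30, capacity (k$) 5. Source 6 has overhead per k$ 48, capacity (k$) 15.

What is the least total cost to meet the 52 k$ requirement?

Use providers in increasing cost order.
Take 17 from Source C at 26 — need 35 more.
Source 20 (30): use full 5 — 30 k$ to go.
Source L at 40: take all 9 k$ — 21 still needed.
Take 14 from Source 11 at 44 — need 7 more.
Take 7 from Source 6 at 48 to finish.
Cost = 17×26 + 5×30 + 9×40 + 14×44 + 7×48 = 1904.

1904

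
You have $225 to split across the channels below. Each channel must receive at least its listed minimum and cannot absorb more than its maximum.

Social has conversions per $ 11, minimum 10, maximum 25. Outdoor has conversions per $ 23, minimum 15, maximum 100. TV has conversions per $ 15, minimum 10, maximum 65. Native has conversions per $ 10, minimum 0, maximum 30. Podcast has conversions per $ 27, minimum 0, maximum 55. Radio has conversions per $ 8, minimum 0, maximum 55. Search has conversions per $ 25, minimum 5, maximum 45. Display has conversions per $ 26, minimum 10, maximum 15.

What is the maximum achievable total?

Meeting every minimum uses 10+15+10+0+0+0+5+10 = 50 $, leaving 175.
Order the channels by conversions per $: Podcast 27 > Display 26 > Search 25 > Outdoor 23 > TV 15 > Social 11 > Native 10 > Radio 8.
Podcast takes 55 more to reach its cap of 55 ; 120 left.
Display takes 5 more to reach its cap of 15 ; 115 left.
Give Search 40 more to hit its cap of 45 ; 75 left.
Outdoor: +75 (room for 85) → 90. Pool exhausted.
Total = 11×10 + 23×90 + 15×10 + 27×55 + 25×45 + 26×15 = 5330.

5330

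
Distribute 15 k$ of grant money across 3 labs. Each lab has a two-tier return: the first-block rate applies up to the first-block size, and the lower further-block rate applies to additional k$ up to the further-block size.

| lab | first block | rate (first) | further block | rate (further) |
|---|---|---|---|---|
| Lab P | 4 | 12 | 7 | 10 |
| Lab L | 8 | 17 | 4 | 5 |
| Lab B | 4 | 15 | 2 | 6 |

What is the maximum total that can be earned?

Rank every tier by rate: Lab L/tier1 17 > Lab B/tier1 15 > Lab P/tier1 12 > Lab P/tier2 10 > Lab B/tier2 6 > Lab L/tier2 5.
Lab L tier1 at 17: fill all 8 ; 7 left.
Fill Lab B tier1 block (4 at 15) ; 3 left.
Lab P/tier1: +3 of 4 at 12; pool empty.
Total = 17×8 + 15×4 + 12×3 = 232.

232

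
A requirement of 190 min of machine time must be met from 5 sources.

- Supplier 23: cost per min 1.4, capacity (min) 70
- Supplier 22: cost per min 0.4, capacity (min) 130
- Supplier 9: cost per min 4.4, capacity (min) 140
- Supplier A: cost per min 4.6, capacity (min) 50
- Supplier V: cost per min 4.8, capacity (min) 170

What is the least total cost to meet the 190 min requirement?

Fill from the cheapest source first.
Supplier 22 (0.4): use full 130 ; 60 min to go.
Supplier 23 (1.4): take the remaining 60 ; done.
Supplier 9, Supplier A, Supplier V: unused.
Cost = 130×0.4 + 60×1.4 = 136.

136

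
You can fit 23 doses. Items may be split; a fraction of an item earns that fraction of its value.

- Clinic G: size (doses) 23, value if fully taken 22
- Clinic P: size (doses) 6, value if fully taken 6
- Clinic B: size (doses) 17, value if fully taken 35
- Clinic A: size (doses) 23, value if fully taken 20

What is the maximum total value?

Rank by value-to-size ratio: Clinic B 35/17≈2.06, Clinic P 6/6≈1, Clinic G 22/23≈0.957, Clinic A 20/23≈0.87.
Take all of Clinic B (17 doses, value 35) ; 6 doses left.
Clinic P: take in full, 6 doses for value 6 ; 0 left.
Total value = 41.

41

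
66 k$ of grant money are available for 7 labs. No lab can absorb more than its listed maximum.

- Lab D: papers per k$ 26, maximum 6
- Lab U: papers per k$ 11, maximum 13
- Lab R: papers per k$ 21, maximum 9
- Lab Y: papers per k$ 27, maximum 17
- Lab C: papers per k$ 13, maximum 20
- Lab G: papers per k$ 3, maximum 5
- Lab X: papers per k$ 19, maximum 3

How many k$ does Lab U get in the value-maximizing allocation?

Rank by papers per k$: Lab Y 27 > Lab D 26 > Lab R 21 > Lab X 19 > Lab C 13 > Lab U 11 > Lab G 3.
Lab Y takes 17 to reach its cap of 17 — 49 left.
Lab D takes 6 to reach its cap of 6 — 43 left.
Lab R takes 9 to reach its cap of 9 — 34 left.
Give Lab X 3 to hit its cap of 3 — 31 left.
Give Lab C 20 to hit its cap of 20 — 11 left.
Lab U has room for 13 but only 11 remain, so it gets 11.

11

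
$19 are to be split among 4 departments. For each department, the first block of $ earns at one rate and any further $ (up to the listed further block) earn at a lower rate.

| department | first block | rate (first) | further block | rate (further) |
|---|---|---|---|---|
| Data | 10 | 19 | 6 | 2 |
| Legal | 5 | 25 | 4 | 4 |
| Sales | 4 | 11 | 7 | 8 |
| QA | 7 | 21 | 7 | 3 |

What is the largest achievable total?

Order all 8 blocks by rate: Legal/T1 25 > QA/T1 21 > Data/T1 19 > Sales/T1 11 > Sales/T2 8 > Legal/T2 4 > QA/T2 3 > Data/T2 2.
Legal/T1 (25): +5 → 14 left.
QA T1 at 21: fill all 7 → 7 left.
Data T1 at 19: only 7 left, fill 7.
Total = 25×5 + 21×7 + 19×7 = 405.

405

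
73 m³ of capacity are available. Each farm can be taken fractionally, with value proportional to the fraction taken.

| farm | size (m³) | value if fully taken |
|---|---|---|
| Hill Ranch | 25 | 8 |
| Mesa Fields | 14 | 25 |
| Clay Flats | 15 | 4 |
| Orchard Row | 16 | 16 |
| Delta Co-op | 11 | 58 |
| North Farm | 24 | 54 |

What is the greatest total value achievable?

Rank by value-to-size ratio: Delta Co-op 58/11≈5.27, North Farm 54/24≈2.25, Mesa Fields 25/14≈1.79, Orchard Row 16/16≈1, Hill Ranch 8/25≈0.32, Clay Flats 4/15≈0.267.
Take all of Delta Co-op (11 m³, value 58) → 62 m³ left.
All 24 m³ of North Farm fit (value 54) → 38 remain.
Take all of Mesa Fields (14 m³, value 25) → 24 m³ left.
All 16 m³ of Orchard Row fit (value 16) → 8 remain.
Fill the last 8 m³ with part of Hill Ranch: 8/25 of it earns 2.56.
Total value = 155.56.

155.56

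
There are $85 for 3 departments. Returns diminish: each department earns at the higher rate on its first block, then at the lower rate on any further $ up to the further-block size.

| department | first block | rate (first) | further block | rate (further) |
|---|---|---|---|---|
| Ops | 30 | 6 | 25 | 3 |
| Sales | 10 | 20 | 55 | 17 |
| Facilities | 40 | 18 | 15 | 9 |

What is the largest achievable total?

1515

Treat each block as its own option and order by rate: Sales/first 20 > Facilities/first 18 > Sales/second 17 > Facilities/second 9 > Ops/first 6 > Ops/second 3.
Sales first at 20: fill all 10 — 75 left.
Facilities/first (18): +40 — 35 left.
35 remain; put them into Sales second at 17.
Total = 20×10 + 18×40 + 17×35 = 1515.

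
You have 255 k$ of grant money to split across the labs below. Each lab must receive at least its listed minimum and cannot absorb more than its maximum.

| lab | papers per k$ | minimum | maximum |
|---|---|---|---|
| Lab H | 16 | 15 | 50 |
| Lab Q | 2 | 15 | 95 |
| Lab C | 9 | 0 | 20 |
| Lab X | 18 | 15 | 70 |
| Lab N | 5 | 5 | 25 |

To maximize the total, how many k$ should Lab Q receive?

Meeting every minimum uses 15+15+0+15+5 = 50 k$, leaving 205.
Rank by papers per k$: Lab X 18 > Lab H 16 > Lab C 9 > Lab N 5 > Lab Q 2.
Give Lab X 55 more to hit its cap of 70 ; 150 left.
Give Lab H 35 more to hit its cap of 50 ; 115 left.
Lab C: +20 to 20 (cap) ; 95 left.
Lab N: +20 to 25 (cap) ; 75 left.
Only 75 left; Lab Q takes them to reach 90.

90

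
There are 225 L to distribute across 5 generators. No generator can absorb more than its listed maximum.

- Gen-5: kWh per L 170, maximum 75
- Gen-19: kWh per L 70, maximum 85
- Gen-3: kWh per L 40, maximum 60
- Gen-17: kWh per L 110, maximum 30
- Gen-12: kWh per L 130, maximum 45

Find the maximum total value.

27150

Highest kWh per L first: Gen-5 170 > Gen-12 130 > Gen-17 110 > Gen-19 70 > Gen-3 40.
Gen-5: +75 to 75 (cap) — 150 left.
Gen-12: +45 to 45 (cap) — 105 left.
Give Gen-17 30 to hit its cap of 30 — 75 left.
Gen-19 has room for 85 but only 75 remain, so it gets 75.
Total = 170×75 + 70×75 + 110×30 + 130×45 = 27150.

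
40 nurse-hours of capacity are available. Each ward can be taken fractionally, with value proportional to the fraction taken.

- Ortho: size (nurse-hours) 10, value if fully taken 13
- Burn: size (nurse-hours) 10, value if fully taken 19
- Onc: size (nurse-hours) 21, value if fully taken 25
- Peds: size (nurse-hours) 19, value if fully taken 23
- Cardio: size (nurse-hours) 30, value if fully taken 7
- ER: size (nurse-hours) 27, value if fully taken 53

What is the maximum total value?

Sort by value density: ER 53/27≈1.96, Burn 19/10≈1.9, Ortho 13/10≈1.3, Peds 23/19≈1.21, Onc 25/21≈1.19, Cardio 7/30≈0.233.
All 27 nurse-hours of ER fit (value 53) ; 13 remain.
Take all of Burn (10 nurse-hours, value 19) ; 3 nurse-hours left.
Fill the last 3 nurse-hours with part of Ortho: 3/10 of it earns 3.9.
Total value = 75.9.

75.9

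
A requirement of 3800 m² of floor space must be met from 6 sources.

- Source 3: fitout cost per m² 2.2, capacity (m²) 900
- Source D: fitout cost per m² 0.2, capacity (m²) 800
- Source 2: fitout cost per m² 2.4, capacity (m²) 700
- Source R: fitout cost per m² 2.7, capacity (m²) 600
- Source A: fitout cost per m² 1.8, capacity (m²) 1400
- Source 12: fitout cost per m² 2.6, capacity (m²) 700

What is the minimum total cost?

Cheapest first:
Take 800 from Source D at 0.2 ; need 3000 more.
Source A (1.8): use full 1400 ; 1600 m² to go.
Source 3 at 2.2: take all 900 m² ; 700 still needed.
Take 700 from Source 2 at 2.4 ; need 0 more.
Source 12, Source R: unused.
Cost = 800×0.2 + 1400×1.8 + 900×2.2 + 700×2.4 = 6340.

6340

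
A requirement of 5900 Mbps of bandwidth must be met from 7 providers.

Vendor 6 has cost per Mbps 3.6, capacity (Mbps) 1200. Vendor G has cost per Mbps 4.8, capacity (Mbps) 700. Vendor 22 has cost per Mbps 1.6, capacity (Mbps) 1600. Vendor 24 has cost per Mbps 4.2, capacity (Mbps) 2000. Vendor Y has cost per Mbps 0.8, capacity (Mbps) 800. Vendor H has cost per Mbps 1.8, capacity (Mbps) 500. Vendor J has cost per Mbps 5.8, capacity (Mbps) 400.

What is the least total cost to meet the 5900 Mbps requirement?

15980

Fill from the cheapest provider first.
Take 800 from Vendor Y at 0.8 → need 5100 more.
Vendor 22 (1.6): use full 1600 → 3500 Mbps to go.
Take 500 from Vendor H at 1.8 → need 3000 more.
Vendor 6 at 3.6: take all 1200 Mbps → 1800 still needed.
Vendor 24 at 4.2: take 1800 of its 2000 → requirement met.
Vendor G, Vendor J: unused.
Cost = 800×0.8 + 1600×1.6 + 500×1.8 + 1200×3.6 + 1800×4.2 = 15980.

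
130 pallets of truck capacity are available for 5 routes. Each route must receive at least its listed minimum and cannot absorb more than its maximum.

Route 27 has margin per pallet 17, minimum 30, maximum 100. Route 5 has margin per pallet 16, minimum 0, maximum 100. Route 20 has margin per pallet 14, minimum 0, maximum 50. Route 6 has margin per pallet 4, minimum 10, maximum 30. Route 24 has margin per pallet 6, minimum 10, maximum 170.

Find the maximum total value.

Meeting every minimum uses 30+0+0+10+10 = 50 pallets, leaving 80.
Highest margin per pallet first: Route 27 17 > Route 5 16 > Route 20 14 > Route 24 6 > Route 6 4.
Route 27 takes 70 more to reach its cap of 100 ; 10 left.
Only 10 left; Route 5 takes them to reach 10.
Total = 17×100 + 16×10 + 4×10 + 6×10 = 1960.

1960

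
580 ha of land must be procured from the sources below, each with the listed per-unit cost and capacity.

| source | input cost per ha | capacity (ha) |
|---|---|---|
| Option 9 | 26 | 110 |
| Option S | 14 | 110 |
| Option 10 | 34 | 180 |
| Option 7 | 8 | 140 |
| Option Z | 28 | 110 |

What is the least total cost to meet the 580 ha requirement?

Use sources in increasing cost order.
Option 7 at 8: take all 140 ha — 440 still needed.
Option S (14): use full 110 — 330 ha to go.
Take 110 from Option 9 at 26 — need 220 more.
Option Z at 28: take all 110 ha — 110 still needed.
Option 10 (34): take the remaining 110 — done.
Cost = 140×8 + 110×14 + 110×26 + 110×28 + 110×34 = 12340.

12340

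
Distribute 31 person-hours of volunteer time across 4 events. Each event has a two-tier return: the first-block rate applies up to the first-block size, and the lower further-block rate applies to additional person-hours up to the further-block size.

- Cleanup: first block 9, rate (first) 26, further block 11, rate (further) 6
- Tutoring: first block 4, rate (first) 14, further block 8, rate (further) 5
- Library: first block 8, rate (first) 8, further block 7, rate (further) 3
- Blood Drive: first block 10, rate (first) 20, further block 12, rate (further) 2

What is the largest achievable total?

554

Order all 8 blocks by rate: Cleanup/first 26 > Blood Drive/first 20 > Tutoring/first 14 > Library/first 8 > Cleanup/second 6 > Tutoring/second 5 > Library/second 3 > Blood Drive/second 2.
Cleanup first at 26: fill all 9 — 22 left.
Blood Drive first at 20: fill all 10 — 12 left.
Fill Tutoring first block (4 at 14) — 8 left.
Library first at 8: fill all 8 — 0 left.
Total = 26×9 + 20×10 + 14×4 + 8×8 = 554.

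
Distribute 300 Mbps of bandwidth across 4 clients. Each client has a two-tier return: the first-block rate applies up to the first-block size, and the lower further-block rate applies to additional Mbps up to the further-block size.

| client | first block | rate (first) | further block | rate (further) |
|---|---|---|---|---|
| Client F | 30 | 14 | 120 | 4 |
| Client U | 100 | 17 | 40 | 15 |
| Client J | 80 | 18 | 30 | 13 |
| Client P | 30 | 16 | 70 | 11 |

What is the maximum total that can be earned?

Rank every tier by rate: Client J/first 18 > Client U/first 17 > Client P/first 16 > Client U/second 15 > Client F/first 14 > Client J/second 13 > Client P/second 11 > Client F/second 4.
Client J first at 18: fill all 80 ; 220 left.
Client U/first (17): +100 ; 120 left.
Fill Client P first block (30 at 16) ; 90 left.
Client U/second (15): +40 ; 50 left.
Client F/first (14): +30 ; 20 left.
20 remain; put them into Client J second at 13.
Total = 18×80 + 17×100 + 16×30 + 15×40 + 14×30 + 13×20 = 4900.

4900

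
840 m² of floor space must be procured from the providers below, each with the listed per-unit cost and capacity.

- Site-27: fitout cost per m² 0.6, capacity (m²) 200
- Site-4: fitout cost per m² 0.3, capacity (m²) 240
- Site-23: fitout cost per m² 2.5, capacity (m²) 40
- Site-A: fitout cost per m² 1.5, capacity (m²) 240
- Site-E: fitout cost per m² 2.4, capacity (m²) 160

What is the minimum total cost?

Fill from the cheapest provider first.
Take 240 from Site-4 at 0.3 — need 600 more.
Site-27 at 0.6: take all 200 m² — 400 still needed.
Take 240 from Site-A at 1.5 — need 160 more.
Site-E at 2.4: take all 160 m² — 0 still needed.
Site-23: unused.
Cost = 240×0.3 + 200×0.6 + 240×1.5 + 160×2.4 = 936.

936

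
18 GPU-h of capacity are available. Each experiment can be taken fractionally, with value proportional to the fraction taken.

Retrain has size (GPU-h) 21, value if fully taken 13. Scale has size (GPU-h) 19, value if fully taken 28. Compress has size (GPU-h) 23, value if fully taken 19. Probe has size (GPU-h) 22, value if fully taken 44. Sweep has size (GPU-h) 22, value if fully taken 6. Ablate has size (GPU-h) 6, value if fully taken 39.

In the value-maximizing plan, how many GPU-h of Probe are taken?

12

Best value per unit of size first: Ablate 39/6≈6.5, Probe 44/22≈2, Scale 28/19≈1.47, Compress 19/23≈0.826, Retrain 13/21≈0.619, Sweep 6/22≈0.273.
Ablate: take in full, 6 GPU-h for value 39 — 12 left.
Only 12 GPU-h remain; take 12/22 of Probe for value 44×12/22 = 24.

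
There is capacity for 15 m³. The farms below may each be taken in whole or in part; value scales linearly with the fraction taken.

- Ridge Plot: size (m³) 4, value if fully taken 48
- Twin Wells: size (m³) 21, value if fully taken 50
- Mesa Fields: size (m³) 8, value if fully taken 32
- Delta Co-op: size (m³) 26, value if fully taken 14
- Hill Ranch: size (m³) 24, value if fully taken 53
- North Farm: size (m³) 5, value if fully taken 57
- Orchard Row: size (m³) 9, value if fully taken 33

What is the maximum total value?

Sort by value density: Ridge Plot 48/4≈12, North Farm 57/5≈11.4, Mesa Fields 32/8≈4, Orchard Row 33/9≈3.67, Twin Wells 50/21≈2.38, Hill Ranch 53/24≈2.21, Delta Co-op 14/26≈0.538.
All 4 m³ of Ridge Plot fit (value 48) ; 11 remain.
Take all of North Farm (5 m³, value 57) ; 6 m³ left.
Only 6 m³ remain; take 6/8 of Mesa Fields for value 32×6/8 = 24.
Total value = 129.

129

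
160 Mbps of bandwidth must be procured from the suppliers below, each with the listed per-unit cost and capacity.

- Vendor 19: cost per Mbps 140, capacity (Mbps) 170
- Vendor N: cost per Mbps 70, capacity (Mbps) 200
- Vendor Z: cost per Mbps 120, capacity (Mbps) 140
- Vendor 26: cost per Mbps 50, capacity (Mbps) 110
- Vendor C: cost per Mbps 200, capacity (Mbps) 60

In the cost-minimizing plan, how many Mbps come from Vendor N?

Fill from the cheapest supplier first.
Take 110 from Vendor 26 at 50 ; need 50 more.
Vendor N (70): take the remaining 50 ; done.
Vendor Z, Vendor 19, Vendor C: unused.

50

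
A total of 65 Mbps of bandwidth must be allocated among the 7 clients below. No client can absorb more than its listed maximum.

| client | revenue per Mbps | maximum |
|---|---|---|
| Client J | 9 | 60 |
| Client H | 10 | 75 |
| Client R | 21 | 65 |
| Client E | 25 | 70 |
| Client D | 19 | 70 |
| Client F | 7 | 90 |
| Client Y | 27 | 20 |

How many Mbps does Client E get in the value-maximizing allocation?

Highest revenue per Mbps first: Client Y 27 > Client E 25 > Client R 21 > Client D 19 > Client H 10 > Client J 9 > Client F 7.
Client Y takes 20 to reach its cap of 20 → 45 left.
Client E: +45 (room for 70) → 45. Pool exhausted.

45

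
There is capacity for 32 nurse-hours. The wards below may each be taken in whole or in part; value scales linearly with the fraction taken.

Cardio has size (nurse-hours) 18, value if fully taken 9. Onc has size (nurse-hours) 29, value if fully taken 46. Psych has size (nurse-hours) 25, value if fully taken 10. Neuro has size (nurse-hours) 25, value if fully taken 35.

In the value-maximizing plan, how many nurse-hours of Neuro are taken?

3

Sort by value density: Onc 46/29≈1.59, Neuro 35/25≈1.4, Cardio 9/18≈0.5, Psych 10/25≈0.4.
Onc: take in full, 29 nurse-hours for value 46 ; 3 left.
Fill the last 3 nurse-hours with part of Neuro: 3/25 of it earns 4.2.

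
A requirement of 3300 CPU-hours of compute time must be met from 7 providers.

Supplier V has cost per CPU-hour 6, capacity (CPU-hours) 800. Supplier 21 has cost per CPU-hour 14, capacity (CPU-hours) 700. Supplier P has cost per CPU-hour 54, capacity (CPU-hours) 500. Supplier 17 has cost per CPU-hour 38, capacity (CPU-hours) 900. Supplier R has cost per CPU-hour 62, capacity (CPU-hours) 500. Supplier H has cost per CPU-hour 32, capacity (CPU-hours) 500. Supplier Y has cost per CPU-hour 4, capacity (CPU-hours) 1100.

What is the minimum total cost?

42600

Fill from the cheapest provider first.
Supplier Y at 4: take all 1100 CPU-hours — 2200 still needed.
Supplier V at 6: take all 800 CPU-hours — 1400 still needed.
Take 700 from Supplier 21 at 14 — need 700 more.
Take 500 from Supplier H at 32 — need 200 more.
Supplier 17 at 38: take 200 of its 900 — requirement met.
Supplier P, Supplier R: unused.
Cost = 1100×4 + 800×6 + 700×14 + 500×32 + 200×38 = 42600.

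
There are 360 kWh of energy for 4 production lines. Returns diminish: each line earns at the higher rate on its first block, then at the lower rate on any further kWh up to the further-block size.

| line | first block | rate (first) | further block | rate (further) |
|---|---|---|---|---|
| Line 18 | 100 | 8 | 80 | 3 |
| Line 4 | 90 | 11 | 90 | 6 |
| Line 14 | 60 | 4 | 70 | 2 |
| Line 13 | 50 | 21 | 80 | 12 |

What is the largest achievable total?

4040

Treat each block as its own option and order by rate: Line 13/T1 21 > Line 13/T2 12 > Line 4/T1 11 > Line 18/T1 8 > Line 4/T2 6 > Line 14/T1 4 > Line 18/T2 3 > Line 14/T2 2.
Line 13/T1 (21): +50 ; 310 left.
Fill Line 13 T2 block (80 at 12) ; 230 left.
Line 4/T1 (11): +90 ; 140 left.
Line 18/T1 (8): +100 ; 40 left.
Line 4/T2: +40 of 90 at 6; pool empty.
Total = 21×50 + 12×80 + 11×90 + 8×100 + 6×40 = 4040.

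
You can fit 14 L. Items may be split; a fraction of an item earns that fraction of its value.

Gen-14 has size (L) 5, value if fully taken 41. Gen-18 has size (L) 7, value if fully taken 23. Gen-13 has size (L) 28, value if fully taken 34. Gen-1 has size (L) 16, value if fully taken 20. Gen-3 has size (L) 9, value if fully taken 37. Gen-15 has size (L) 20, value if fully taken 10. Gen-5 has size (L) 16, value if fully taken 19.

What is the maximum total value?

Sort by value density: Gen-14 41/5≈8.2, Gen-3 37/9≈4.11, Gen-18 23/7≈3.29, Gen-1 20/16≈1.25, Gen-13 34/28≈1.21, Gen-5 19/16≈1.19, Gen-15 10/20≈0.5.
Take all of Gen-14 (5 L, value 41) — 9 L left.
Take all of Gen-3 (9 L, value 37) — 0 L left.
Total value = 78.

78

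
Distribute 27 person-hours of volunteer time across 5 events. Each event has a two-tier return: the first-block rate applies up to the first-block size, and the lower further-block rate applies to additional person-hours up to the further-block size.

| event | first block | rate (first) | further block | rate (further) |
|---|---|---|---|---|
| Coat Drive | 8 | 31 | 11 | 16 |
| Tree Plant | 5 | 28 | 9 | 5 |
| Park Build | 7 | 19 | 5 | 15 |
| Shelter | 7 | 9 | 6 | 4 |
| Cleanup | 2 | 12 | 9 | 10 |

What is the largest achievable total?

633

Treat each block as its own option and order by rate: Coat Drive/tier1 31 > Tree Plant/tier1 28 > Park Build/tier1 19 > Coat Drive/tier2 16 > Park Build/tier2 15 > Cleanup/tier1 12 > Cleanup/tier2 10 > Shelter/tier1 9 > Tree Plant/tier2 5 > Shelter/tier2 4.
Coat Drive tier1 at 31: fill all 8 ; 19 left.
Fill Tree Plant tier1 block (5 at 28) ; 14 left.
Park Build tier1 at 19: fill all 7 ; 7 left.
Coat Drive/tier2: +7 of 11 at 16; pool empty.
Total = 31×8 + 28×5 + 19×7 + 16×7 = 633.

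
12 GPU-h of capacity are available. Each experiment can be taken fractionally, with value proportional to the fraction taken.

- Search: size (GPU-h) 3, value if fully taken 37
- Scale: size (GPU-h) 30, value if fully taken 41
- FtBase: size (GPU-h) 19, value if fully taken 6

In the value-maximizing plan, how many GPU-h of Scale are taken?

9

Best value per unit of size first: Search 37/3≈12.3, Scale 41/30≈1.37, FtBase 6/19≈0.316.
Search: take in full, 3 GPU-h for value 37 — 9 left.
Only 9 GPU-h remain; take 9/30 of Scale for value 41×9/30 = 12.3.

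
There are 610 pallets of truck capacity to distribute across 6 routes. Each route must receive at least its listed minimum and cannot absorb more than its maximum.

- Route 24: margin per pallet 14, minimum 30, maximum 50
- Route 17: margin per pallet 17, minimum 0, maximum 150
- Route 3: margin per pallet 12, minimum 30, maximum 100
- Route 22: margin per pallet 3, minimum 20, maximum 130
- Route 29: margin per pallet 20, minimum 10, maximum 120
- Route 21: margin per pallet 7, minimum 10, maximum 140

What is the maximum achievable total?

Meeting every minimum uses 30+0+30+20+10+10 = 100 pallets, leaving 510.
Rank by margin per pallet: Route 29 20 > Route 17 17 > Route 24 14 > Route 3 12 > Route 21 7 > Route 22 3.
Give Route 29 110 more to hit its cap of 120 — 400 left.
Give Route 17 150 more to hit its cap of 150 — 250 left.
Give Route 24 20 more to hit its cap of 50 — 230 left.
Give Route 3 70 more to hit its cap of 100 — 160 left.
Route 21 takes 130 more to reach its cap of 140 — 30 left.
Only 30 left; Route 22 takes them to reach 50.
Total = 14×50 + 17×150 + 12×100 + 3×50 + 20×120 + 7×140 = 7980.

7980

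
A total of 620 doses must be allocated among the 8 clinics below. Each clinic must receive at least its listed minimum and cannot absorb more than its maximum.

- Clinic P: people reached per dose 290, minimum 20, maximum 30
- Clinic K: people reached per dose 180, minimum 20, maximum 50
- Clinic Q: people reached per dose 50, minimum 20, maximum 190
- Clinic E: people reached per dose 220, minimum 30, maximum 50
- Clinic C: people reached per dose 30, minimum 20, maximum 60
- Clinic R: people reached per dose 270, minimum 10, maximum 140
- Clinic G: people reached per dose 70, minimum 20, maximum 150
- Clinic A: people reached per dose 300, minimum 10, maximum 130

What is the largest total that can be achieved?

Meeting every minimum uses 20+20+20+30+20+10+20+10 = 150 doses, leaving 470.
Rank by people reached per dose: Clinic A 300 > Clinic P 290 > Clinic R 270 > Clinic E 220 > Clinic K 180 > Clinic G 70 > Clinic Q 50 > Clinic C 30.
Give Clinic A 120 more to hit its cap of 130 → 350 left.
Clinic P takes 10 more to reach its cap of 30 → 340 left.
Clinic R takes 130 more to reach its cap of 140 → 210 left.
Give Clinic E 20 more to hit its cap of 50 → 190 left.
Clinic K takes 30 more to reach its cap of 50 → 160 left.
Clinic G: +130 to 150 (cap) → 30 left.
Clinic Q: +30 (room for 170) → 50. Pool exhausted.
Total = 290×30 + 180×50 + 50×50 + 220×50 + 30×20 + 270×140 + 70×150 + 300×130 = 119100.

119100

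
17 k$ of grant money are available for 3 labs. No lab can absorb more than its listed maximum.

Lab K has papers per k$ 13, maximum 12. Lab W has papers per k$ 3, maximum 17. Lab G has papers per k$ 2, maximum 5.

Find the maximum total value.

Highest papers per k$ first: Lab K 13 > Lab W 3 > Lab G 2.
Lab K: +12 to 12 (cap) ; 5 left.
Lab W has room for 17 but only 5 remain, so it gets 5.
Total = 13×12 + 3×5 = 171.

171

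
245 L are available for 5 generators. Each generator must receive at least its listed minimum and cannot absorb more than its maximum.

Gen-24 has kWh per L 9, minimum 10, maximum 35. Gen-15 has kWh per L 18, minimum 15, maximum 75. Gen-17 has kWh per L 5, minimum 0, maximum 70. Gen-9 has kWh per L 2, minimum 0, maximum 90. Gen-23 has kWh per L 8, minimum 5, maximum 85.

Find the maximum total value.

Meeting every minimum uses 10+15+0+0+5 = 30 L, leaving 215.
Highest kWh per L first: Gen-15 18 > Gen-24 9 > Gen-23 8 > Gen-17 5 > Gen-9 2.
Gen-15 takes 60 more to reach its cap of 75 — 155 left.
Gen-24 takes 25 more to reach its cap of 35 — 130 left.
Give Gen-23 80 more to hit its cap of 85 — 50 left.
Gen-17: +50 (room for 70) → 50. Pool exhausted.
Total = 9×35 + 18×75 + 5×50 + 8×85 = 2595.

2595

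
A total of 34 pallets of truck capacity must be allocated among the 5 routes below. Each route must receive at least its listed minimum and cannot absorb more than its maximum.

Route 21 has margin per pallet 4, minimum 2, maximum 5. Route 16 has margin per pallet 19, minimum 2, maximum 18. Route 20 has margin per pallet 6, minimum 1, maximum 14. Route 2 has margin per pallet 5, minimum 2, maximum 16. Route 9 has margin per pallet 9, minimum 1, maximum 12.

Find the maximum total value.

465

Meeting every minimum uses 2+2+1+2+1 = 8 pallets, leaving 26.
Rank by margin per pallet: Route 16 19 > Route 9 9 > Route 20 6 > Route 2 5 > Route 21 4.
Give Route 16 16 more to hit its cap of 18 ; 10 left.
Route 9: +10 (room for 11) → 11. Pool exhausted.
Total = 4×2 + 19×18 + 6×1 + 5×2 + 9×11 = 465.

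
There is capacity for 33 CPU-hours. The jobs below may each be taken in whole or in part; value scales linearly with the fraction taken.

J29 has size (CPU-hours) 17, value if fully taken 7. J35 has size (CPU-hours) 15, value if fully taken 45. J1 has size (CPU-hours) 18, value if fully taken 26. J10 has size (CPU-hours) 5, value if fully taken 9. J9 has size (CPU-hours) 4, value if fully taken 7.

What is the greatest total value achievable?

74

Rank by value-to-size ratio: J35 45/15≈3, J10 9/5≈1.8, J9 7/4≈1.75, J1 26/18≈1.44, J29 7/17≈0.412.
Take all of J35 (15 CPU-hours, value 45) — 18 CPU-hours left.
All 5 CPU-hours of J10 fit (value 9) — 13 remain.
Take all of J9 (4 CPU-hours, value 7) — 9 CPU-hours left.
9 CPU-hours left: a 9/18 share of J1 gives 26×9/18 = 13.
Total value = 74.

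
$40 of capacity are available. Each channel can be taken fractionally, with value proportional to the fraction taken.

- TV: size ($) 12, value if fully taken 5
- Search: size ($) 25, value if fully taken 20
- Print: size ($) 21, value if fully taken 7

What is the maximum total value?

26

Sort by value density: Search 20/25≈0.8, TV 5/12≈0.417, Print 7/21≈0.333.
Take all of Search (25 $, value 20) → 15 $ left.
TV: take in full, 12 $ for value 5 → 3 left.
3 $ left: a 3/21 share of Print gives 7×3/21 = 1.
Total value = 26.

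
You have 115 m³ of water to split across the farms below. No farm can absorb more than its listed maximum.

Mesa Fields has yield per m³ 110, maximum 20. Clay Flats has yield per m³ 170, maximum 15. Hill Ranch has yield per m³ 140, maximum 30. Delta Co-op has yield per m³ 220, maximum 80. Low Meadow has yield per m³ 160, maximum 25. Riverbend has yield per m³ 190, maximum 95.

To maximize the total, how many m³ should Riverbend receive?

Order the farms by yield per m³: Delta Co-op 220 > Riverbend 190 > Clay Flats 170 > Low Meadow 160 > Hill Ranch 140 > Mesa Fields 110.
Delta Co-op: +80 to 80 (cap) — 35 left.
Riverbend has room for 95 but only 35 remain, so it gets 35.

35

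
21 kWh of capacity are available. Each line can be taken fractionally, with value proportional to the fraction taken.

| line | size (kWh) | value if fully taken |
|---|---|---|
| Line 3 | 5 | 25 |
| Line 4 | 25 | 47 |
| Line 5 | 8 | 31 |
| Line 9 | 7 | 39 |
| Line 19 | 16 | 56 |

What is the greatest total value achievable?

Rank by value-to-size ratio: Line 9 39/7≈5.57, Line 3 25/5≈5, Line 5 31/8≈3.88, Line 19 56/16≈3.5, Line 4 47/25≈1.88.
Line 9: take in full, 7 kWh for value 39 → 14 left.
Take all of Line 3 (5 kWh, value 25) → 9 kWh left.
Line 5: take in full, 8 kWh for value 31 → 1 left.
1 kWh left: a 1/16 share of Line 19 gives 56×1/16 = 3.5.
Total value = 98.5.

98.5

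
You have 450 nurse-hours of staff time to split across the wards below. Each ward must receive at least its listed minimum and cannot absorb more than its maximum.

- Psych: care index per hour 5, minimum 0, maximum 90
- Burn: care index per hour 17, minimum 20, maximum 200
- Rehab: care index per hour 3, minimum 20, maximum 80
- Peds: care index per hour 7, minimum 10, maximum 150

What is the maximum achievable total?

Meeting every minimum uses 0+20+20+10 = 50 nurse-hours, leaving 400.
Rank by care index per hour: Burn 17 > Peds 7 > Psych 5 > Rehab 3.
Give Burn 180 more to hit its cap of 200 ; 220 left.
Peds: +140 to 150 (cap) ; 80 left.
Only 80 left; Psych takes them to reach 80.
Total = 5×80 + 17×200 + 3×20 + 7×150 = 4910.

4910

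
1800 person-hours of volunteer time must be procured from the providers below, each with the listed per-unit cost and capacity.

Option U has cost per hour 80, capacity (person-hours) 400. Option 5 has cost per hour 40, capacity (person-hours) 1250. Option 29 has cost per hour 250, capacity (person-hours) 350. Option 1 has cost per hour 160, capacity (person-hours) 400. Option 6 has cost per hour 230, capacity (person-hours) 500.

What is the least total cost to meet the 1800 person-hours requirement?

106000

Cheapest first:
Option 5 (40): use full 1250 — 550 person-hours to go.
Option U (80): use full 400 — 150 person-hours to go.
Option 1 (160): take the remaining 150 — done.
Option 6, Option 29: unused.
Cost = 1250×40 + 400×80 + 150×160 = 106000.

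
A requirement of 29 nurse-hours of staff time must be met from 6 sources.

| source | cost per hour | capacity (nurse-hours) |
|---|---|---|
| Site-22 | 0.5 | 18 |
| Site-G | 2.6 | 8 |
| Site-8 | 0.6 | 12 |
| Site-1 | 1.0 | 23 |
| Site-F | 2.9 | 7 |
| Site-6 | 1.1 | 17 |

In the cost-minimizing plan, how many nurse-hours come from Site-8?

11

Use sources in increasing cost order.
Site-22 (0.5): use full 18 — 11 nurse-hours to go.
Site-8 at 0.6: take 11 of its 12 — requirement met.
Site-1, Site-6, Site-G, Site-F: unused.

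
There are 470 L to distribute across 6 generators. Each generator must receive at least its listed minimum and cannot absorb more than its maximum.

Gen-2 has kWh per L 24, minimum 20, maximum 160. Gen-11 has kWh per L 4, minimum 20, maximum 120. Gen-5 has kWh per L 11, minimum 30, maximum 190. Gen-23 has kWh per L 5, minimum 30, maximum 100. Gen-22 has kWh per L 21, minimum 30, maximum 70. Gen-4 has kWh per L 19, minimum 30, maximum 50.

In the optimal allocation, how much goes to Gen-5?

140

Meeting every minimum uses 20+20+30+30+30+30 = 160 L, leaving 310.
Order the generators by kWh per L: Gen-2 24 > Gen-22 21 > Gen-4 19 > Gen-5 11 > Gen-23 5 > Gen-11 4.
Gen-2: +140 to 160 (cap) ; 170 left.
Give Gen-22 40 more to hit its cap of 70 ; 130 left.
Gen-4: +20 to 50 (cap) ; 110 left.
Only 110 left; Gen-5 takes them to reach 140.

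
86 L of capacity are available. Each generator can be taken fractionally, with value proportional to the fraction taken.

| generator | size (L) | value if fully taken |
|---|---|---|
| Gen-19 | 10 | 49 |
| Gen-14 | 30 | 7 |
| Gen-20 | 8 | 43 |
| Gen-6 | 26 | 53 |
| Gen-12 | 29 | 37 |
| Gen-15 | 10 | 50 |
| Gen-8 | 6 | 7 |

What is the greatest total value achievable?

Rank by value-to-size ratio: Gen-20 43/8≈5.38, Gen-15 50/10≈5, Gen-19 49/10≈4.9, Gen-6 53/26≈2.04, Gen-12 37/29≈1.28, Gen-8 7/6≈1.17, Gen-14 7/30≈0.233.
Gen-20: take in full, 8 L for value 43 → 78 left.
Gen-15: take in full, 10 L for value 50 → 68 left.
Take all of Gen-19 (10 L, value 49) → 58 L left.
All 26 L of Gen-6 fit (value 53) → 32 remain.
Take all of Gen-12 (29 L, value 37) → 3 L left.
Only 3 L remain; take 3/6 of Gen-8 for value 7×3/6 = 3.5.
Total value = 235.5.

235.5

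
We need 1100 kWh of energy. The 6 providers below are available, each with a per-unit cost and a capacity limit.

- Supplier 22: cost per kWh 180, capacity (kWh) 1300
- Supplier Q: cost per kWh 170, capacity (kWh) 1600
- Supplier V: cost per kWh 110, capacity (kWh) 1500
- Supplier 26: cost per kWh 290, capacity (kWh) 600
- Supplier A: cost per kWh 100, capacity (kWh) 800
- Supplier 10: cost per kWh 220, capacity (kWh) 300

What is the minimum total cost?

Use providers in increasing cost order.
Supplier A (100): use full 800 ; 300 kWh to go.
Supplier V (110): take the remaining 300 ; done.
Supplier Q, Supplier 22, Supplier 10, Supplier 26: unused.
Cost = 800×100 + 300×110 = 113000.

113000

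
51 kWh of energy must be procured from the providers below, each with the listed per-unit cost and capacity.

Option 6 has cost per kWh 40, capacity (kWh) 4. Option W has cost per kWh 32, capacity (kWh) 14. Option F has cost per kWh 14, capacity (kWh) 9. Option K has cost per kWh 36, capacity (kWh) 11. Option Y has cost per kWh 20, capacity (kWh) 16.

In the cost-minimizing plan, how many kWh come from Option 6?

Fill from the cheapest provider first.
Take 9 from Option F at 14 ; need 42 more.
Option Y (20): use full 16 ; 26 kWh to go.
Take 14 from Option W at 32 ; need 12 more.
Option K (36): use full 11 ; 1 kWh to go.
Option 6 (40): take the remaining 1 ; done.

1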